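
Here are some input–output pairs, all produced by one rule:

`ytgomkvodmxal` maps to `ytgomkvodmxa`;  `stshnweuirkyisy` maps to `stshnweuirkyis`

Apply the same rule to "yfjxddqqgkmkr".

Each output is the input with this applied: delete the last character.
On "yfjxddqqgkmkr" that produces "yfjxddqqgkmk".

yfjxddqqgkmk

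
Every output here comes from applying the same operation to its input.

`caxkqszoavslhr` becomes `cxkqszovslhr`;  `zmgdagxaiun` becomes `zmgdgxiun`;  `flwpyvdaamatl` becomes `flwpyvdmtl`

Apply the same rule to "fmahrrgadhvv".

What's happening: remove every "a".
So "fmahrrgadhvv" becomes "fmhrrgdhvv".

fmhrrgdhvv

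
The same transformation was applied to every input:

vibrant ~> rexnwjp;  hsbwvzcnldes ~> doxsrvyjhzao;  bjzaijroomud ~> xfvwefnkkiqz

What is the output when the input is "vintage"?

rejpwca

The pattern: shift every letter 4 places backward in the alphabet (wrapping around).
"vintage" → "rejpwca".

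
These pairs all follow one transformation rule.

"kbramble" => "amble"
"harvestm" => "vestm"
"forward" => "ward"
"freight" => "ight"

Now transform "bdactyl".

Looking at the pairs, the operation is to delete the first 3 characters.
Doing the same to "bdactyl": "ctyl".

ctyl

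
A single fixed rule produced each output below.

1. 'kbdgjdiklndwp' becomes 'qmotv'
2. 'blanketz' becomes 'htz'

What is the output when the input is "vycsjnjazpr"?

bypv

What's happening: keep one character in every 3, starting at position 1 (positions 1st, 4th, 7th, ...), then shift every letter 6 places forward in the alphabet (wrapping around).
Starting from "vycsjnjazpr": after the first operation, "vsjp"; after the second, "bypv".
(Check on "kbdgjdiklndwp": → "kginp" → "qmotv" ✓)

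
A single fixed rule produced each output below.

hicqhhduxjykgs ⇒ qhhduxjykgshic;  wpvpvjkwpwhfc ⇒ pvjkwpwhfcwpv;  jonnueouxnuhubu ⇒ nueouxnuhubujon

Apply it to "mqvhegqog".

The pattern: move the first 3 characters to the end (rotate left by 3).
Doing the same to "mqvhegqog": "hegqogmqv".

hegqogmqv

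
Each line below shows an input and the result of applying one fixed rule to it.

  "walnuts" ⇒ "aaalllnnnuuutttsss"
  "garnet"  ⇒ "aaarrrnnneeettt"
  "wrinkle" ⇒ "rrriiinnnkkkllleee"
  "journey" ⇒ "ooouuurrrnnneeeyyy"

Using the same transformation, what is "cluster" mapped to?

llluuusssttteeerrr

The transformation: repeat every character 3 times, then delete the first 3 characters.
On "cluster": the first step gives "cccllluuusssttteeerrr", and the second then gives "llluuusssttteeerrr".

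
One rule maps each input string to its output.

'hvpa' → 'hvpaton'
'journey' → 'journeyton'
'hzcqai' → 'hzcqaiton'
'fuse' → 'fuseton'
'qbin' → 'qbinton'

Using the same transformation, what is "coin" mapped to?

What's happening: append "ton".
For "coin" the result is "cointon".

cointon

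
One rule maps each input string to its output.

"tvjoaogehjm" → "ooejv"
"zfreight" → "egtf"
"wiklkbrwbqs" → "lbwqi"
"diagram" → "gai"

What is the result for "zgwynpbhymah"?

The rule is to keep every other character starting from the second (positions 2nd, 4th, 6th, ...), then move the first character to the end.
Applying both steps to "zgwynpbhymah": "gyphmh", then "yphmhg".

yphmhg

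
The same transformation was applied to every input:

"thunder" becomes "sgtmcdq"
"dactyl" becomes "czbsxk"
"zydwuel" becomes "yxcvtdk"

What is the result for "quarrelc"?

ptzqqdkb

In each case the input is transformed by: shift every letter 1 place backward in the alphabet (wrapping around).
For "quarrelc" the result is "ptzqqdkb".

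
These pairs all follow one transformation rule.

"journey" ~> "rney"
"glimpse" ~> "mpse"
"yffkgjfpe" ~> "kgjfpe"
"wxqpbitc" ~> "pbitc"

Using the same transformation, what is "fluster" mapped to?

Rule — delete the first 3 characters.
"fluster" → "ster".

ster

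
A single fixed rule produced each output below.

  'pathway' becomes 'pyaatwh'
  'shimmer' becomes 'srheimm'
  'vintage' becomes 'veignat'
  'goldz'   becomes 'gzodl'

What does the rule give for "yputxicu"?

The rule is to take characters alternately from the front and the back (1st, last, 2nd, 2nd-last, ...).
Applying that to "yputxicu" gives "yupcuitx".

yupcuitx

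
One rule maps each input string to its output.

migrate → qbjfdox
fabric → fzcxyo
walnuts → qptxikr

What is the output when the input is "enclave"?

sbbkzix

The transformation: move the last 2 characters to the front (rotate right by 2), then shift every letter 3 places backward in the alphabet (wrapping around).
Working it through for "enclave": intermediate "veencla", final "sbbkzix".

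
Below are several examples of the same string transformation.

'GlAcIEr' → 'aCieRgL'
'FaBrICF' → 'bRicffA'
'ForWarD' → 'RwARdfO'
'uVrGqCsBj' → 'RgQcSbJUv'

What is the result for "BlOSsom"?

osSOMbL

What's happening: flip the case of every letter, then move the first 2 characters to the end (rotate left by 2).
Starting from "BlOSsom": after the first operation, "bLosSOM"; after the second, "osSOMbL".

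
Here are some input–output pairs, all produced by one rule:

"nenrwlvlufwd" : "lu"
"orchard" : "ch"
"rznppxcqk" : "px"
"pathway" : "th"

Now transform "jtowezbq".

In each case the input is transformed by: move the last 3 characters to the front (rotate right by 3), then keep only the last 2 characters.
Starting from "jtowezbq": after the first operation, "zbqjtowe"; after the second, "we".

we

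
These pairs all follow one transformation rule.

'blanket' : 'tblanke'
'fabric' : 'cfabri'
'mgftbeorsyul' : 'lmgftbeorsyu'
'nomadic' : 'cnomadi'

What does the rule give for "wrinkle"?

Looking at the pairs, the operation is to move the last character to the front.
Applying that to "wrinkle" gives "ewrinkl".

ewrinkl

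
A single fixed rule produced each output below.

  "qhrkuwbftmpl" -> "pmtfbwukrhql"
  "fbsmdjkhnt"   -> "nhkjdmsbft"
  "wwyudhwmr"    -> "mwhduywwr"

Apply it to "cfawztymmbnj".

The pattern: move the last character to the front, then reverse the string.
For "cfawztymmbnj", step one produces "jcfawztymmbn"; step two turns that into "nbmmytzwafcj".

nbmmytzwafcj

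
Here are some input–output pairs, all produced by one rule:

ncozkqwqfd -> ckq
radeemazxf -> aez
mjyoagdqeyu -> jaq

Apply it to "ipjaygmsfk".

Each output is the input with this applied: delete the last 2 characters, then keep one character in every 3, starting at position 2 (positions 2nd, 5th, 8th, ...).
Applying both steps to "ipjaygmsfk": "ipjaygms", then "pys".
(Check on "mjyoagdqeyu": → "mjyoagdqe" → "jaq" ✓)

pys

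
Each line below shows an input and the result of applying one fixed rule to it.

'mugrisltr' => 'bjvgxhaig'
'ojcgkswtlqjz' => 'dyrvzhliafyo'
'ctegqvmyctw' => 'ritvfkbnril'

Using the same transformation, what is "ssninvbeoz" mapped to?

hhcxckqtdo

The transformation: shift every letter 11 places backward in the alphabet (wrapping around).
"ssninvbeoz" → "hhcxckqtdo".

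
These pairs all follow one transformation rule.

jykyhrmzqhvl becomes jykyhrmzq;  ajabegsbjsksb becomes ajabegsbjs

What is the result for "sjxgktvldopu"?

sjxgktvld

Looking at the pairs, the operation is to delete the last 3 characters.
For "sjxgktvldopu" the result is "sjxgktvld".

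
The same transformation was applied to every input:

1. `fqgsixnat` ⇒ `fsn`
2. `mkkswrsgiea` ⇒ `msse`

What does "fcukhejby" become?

The rule is to keep one character in every 3, starting at position 1 (positions 1st, 4th, 7th, ...).
"fcukhejby" → "fkj".

fkj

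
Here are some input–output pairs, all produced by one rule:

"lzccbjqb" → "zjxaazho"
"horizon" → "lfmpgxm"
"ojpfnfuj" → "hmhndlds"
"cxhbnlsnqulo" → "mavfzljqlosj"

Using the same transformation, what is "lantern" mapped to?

ljylrcp

What's happening: shift every letter 2 places backward in the alphabet (wrapping around), then move the last character to the front.
Starting from "lantern": after the first operation, "jylrcpl"; after the second, "ljylrcp".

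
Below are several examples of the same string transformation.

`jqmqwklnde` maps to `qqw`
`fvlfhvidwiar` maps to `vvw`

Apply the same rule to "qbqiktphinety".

Looking at the pairs, the operation is to sort the characters into alphabetical order, then keep only the last 3 characters.
Working it through for "qbqiktphinety": intermediate "behiiknpqqtty", final "tty".
(Check on "jqmqwklnde": → "dejklmnqqw" → "qqw" ✓)

tty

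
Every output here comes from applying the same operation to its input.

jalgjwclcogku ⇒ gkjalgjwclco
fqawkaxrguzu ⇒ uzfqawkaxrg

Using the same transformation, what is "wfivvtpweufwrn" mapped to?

wrwfivvtpweuf

In each case the input is transformed by: delete the last character, then move the last 2 characters to the front (rotate right by 2).
On "wfivvtpweufwrn": the first step gives "wfivvtpweufwr", and the second then gives "wrwfivvtpweuf".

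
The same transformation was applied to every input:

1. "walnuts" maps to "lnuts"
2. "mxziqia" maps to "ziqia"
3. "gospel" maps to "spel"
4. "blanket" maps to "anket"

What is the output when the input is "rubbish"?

bbish

Looking at the pairs, the operation is to delete the first 2 characters.
For "rubbish" the result is "bbish".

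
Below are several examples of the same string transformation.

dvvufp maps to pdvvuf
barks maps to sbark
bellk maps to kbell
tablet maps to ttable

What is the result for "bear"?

In each case the input is transformed by: move the last character to the front.
Doing the same to "bear": "rbea".

rbea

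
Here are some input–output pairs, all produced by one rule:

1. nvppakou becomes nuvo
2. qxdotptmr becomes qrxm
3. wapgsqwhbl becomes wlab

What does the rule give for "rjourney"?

ryje

The transformation: take characters alternately from the front and the back (1st, last, 2nd, 2nd-last, ...), then keep only the first 4 characters.
Working it through for "rjourney": intermediate "ryjeonur", final "ryje".
(Check on "nvppakou": → "nuvopkpa" → "nuvo" ✓)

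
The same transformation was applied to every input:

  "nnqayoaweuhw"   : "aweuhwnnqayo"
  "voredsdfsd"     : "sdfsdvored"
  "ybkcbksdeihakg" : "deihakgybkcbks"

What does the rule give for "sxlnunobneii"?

The transformation: swap the front and back halves of the string.
Applying that to "sxlnunobneii" gives "obneiisxlnun".

obneiisxlnun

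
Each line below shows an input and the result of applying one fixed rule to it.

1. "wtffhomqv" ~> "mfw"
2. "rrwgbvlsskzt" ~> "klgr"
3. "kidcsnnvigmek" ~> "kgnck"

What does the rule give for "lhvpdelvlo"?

Rule — keep one character in every 3, starting at position 1 (positions 1st, 4th, 7th, ...), then reverse the string.
On "lhvpdelvlo": the first step gives "lplo", and the second then gives "olpl".

olpl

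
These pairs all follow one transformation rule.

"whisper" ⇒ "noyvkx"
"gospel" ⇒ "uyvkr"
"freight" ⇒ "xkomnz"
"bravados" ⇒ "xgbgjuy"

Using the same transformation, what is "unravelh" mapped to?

txgbkrn

In each case the input is transformed by: delete the first character, then shift every letter 6 places forward in the alphabet (wrapping around).
Working it through for "unravelh": intermediate "nravelh", final "txgbkrn".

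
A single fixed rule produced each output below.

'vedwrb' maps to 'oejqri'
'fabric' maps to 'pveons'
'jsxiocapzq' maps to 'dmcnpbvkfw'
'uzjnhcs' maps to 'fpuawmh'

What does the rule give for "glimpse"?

rfczvyt

Each output is the input with this applied: shift every letter 13 places forward in the alphabet (wrapping around) — i.e. ROT13, then reverse the string.
On "glimpse" that produces "rfczvyt".
(Check on "jsxiocapzq": → "wfkvbpncmd" → "dmcnpbvkfw" ✓)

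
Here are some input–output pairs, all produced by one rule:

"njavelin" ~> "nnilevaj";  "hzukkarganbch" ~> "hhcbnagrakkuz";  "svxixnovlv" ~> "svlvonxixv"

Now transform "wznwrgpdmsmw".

Rule — move the first character to the end, then reverse the string.
Applying both steps to "wznwrgpdmsmw": "znwrgpdmsmww", then "wwmsmdpgrwnz".

wwmsmdpgrwnz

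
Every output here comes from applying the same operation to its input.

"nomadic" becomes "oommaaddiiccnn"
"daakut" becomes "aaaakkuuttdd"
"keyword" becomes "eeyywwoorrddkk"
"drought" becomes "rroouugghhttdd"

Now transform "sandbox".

The rule is to move the first character to the end, then double every character.
For "sandbox", step one produces "andboxs"; step two turns that into "aannddbbooxxss".

aannddbbooxxss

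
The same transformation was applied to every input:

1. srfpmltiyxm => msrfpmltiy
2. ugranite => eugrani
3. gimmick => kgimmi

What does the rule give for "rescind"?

Looking at the pairs, the operation is to move the last 2 characters to the front (rotate right by 2), then delete the first character.
"rescind" → "ndresci" → "dresci".

dresci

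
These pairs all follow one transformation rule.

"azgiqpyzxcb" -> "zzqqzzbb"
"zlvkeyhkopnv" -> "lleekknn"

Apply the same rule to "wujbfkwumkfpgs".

Looking at the pairs, the operation is to keep one character in every 3, starting at position 2 (positions 2nd, 5th, 8th, ...), then double every character.
For "wujbfkwumkfpgs", step one produces "ufufs"; step two turns that into "uuffuuffss".

uuffuuffss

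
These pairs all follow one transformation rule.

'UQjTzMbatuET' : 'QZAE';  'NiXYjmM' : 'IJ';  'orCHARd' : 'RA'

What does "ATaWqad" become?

TQ

Looking at the pairs, the operation is to keep one character in every 3, starting at position 2 (positions 2nd, 5th, 8th, ...), then convert every letter to uppercase.
"ATaWqad" → "Tq" → "TQ".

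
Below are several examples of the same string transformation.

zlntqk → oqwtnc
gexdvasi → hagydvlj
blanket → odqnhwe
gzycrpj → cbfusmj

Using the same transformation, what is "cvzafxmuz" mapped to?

In each case the input is transformed by: move the first character to the end, then shift every letter 3 places forward in the alphabet (wrapping around).
"cvzafxmuz" → "vzafxmuzc" → "ycdiapxcf".

ycdiapxcf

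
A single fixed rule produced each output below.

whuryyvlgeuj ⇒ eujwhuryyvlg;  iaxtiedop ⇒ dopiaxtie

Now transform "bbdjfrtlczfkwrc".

wrcbbdjfrtlczfk

Rule — move the last 3 characters to the front (rotate right by 3).
"bbdjfrtlczfkwrc" → "wrcbbdjfrtlczfk".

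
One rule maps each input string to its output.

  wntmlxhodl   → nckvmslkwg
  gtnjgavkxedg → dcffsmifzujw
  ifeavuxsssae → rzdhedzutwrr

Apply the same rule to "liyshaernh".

qmgkhxrgzd

Rule — shift every letter 1 place backward in the alphabet (wrapping around), then move the last 3 characters to the front (rotate right by 3).
"liyshaernh" → "qmgkhxrgzd".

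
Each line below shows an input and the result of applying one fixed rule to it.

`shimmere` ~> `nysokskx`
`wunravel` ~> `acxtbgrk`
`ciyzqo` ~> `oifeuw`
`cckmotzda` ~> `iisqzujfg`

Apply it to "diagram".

The pattern: shift every letter 6 places forward in the alphabet (wrapping around), then swap each adjacent pair of characters (1↔2, 3↔4, ...).
Doing the same to "diagram": "ojmggxs".
(Check on "shimmere": → "ynosskxk" → "nysokskx" ✓)

ojmggxs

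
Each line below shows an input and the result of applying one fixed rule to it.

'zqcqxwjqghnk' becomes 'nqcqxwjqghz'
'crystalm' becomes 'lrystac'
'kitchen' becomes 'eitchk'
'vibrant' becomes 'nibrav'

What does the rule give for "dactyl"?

yactd

In each case the input is transformed by: delete the last character, then swap the first and last characters.
Applying that to "dactyl" gives "yactd".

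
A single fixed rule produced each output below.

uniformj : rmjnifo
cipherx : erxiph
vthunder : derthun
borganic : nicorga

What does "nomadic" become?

The rule is to delete the first character, then move the last 3 characters to the front (rotate right by 3).
"nomadic" → "dicoma".

dicoma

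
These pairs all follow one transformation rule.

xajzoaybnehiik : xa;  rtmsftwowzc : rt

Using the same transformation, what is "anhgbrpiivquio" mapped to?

The transformation: keep only the first 2 characters.
For "anhgbrpiivquio" the result is "an".

an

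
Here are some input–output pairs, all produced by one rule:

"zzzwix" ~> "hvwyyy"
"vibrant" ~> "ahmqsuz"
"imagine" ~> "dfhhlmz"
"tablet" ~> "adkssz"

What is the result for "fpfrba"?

Rule — shift every letter 1 place backward in the alphabet (wrapping around), then sort the characters into alphabetical order.
"fpfrba" → "eoeqaz" → "aeeoqz".

aeeoqz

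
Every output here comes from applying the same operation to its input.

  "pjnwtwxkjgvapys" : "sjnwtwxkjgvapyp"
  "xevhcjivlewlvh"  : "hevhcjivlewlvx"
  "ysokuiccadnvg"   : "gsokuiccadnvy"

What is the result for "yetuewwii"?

Rule — swap the first and last characters.
For "yetuewwii" the result is "ietuewwiy".

ietuewwiy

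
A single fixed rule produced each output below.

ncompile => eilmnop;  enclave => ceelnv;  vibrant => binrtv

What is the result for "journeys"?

In each case the input is transformed by: sort the characters into alphabetical order, then delete the first character.
On "journeys": the first step gives "ejnorsuy", and the second then gives "jnorsuy".
(Check on "enclave": → "aceelnv" → "ceelnv" ✓)

jnorsuy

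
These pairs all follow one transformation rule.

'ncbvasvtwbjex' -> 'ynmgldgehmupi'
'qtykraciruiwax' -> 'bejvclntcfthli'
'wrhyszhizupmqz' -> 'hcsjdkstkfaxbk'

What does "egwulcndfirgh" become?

Each output is the input with this applied: shift every letter 11 places forward in the alphabet (wrapping around).
On "egwulcndfirgh" that produces "prhfwnyoqtcrs".

prhfwnyoqtcrs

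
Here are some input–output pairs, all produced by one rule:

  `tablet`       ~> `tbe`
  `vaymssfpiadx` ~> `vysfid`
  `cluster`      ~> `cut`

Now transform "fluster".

fut

Each output is the input with this applied: delete the last character, then keep every other character starting from the first (positions 1st, 3rd, 5th, ...).
Applying that to "fluster" gives "fut".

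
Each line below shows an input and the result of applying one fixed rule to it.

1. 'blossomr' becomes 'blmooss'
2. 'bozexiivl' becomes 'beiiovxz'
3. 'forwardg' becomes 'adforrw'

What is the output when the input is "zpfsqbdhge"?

bdfghpqsz

Rule — delete the last character, then sort the characters into alphabetical order.
For "zpfsqbdhge", step one produces "zpfsqbdhg"; step two turns that into "bdfghpqsz".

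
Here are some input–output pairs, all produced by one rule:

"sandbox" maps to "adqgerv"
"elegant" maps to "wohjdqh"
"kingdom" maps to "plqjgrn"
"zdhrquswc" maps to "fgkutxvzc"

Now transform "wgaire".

The transformation: shift every letter 3 places forward in the alphabet (wrapping around), then swap the first and last characters.
Working it through for "wgaire": intermediate "zjdluh", final "hjdluz".

hjdluz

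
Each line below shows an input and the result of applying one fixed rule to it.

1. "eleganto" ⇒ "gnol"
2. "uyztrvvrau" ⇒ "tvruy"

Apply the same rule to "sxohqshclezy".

hsceyx

The pattern: move the first 2 characters to the end (rotate left by 2), then keep every other character starting from the second (positions 2nd, 4th, 6th, ...).
Applying both steps to "sxohqshclezy": "ohqshclezysx", then "hsceyx".
(Check on "eleganto": → "egantoel" → "gnol" ✓)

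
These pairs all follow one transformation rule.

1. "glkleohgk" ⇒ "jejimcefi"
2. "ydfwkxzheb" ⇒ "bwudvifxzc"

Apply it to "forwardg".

What's happening: swap each adjacent pair of characters (1↔2, 3↔4, ...), then shift every letter 2 places backward in the alphabet (wrapping around).
"forwardg" → "mduppyeb".

mduppyeb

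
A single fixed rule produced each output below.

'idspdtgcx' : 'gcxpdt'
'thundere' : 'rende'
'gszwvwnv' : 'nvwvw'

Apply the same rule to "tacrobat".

The pattern: delete the first 3 characters, then move the first 3 characters to the end (rotate left by 3).
Working it through for "tacrobat": intermediate "robat", final "atrob".

atrob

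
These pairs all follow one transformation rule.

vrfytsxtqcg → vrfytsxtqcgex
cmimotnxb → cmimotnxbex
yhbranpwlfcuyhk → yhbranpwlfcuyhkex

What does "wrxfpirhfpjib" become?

The rule is to append "ex".
Applying that to "wrxfpirhfpjib" gives "wrxfpirhfpjibex".

wrxfpirhfpjibex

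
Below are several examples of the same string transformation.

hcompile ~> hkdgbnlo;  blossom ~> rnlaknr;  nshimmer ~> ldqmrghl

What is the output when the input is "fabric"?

qhbeza

The rule is to move the last 3 characters to the front (rotate right by 3), then shift every letter 1 place backward in the alphabet (wrapping around).
Working it through for "fabric": intermediate "ricfab", final "qhbeza".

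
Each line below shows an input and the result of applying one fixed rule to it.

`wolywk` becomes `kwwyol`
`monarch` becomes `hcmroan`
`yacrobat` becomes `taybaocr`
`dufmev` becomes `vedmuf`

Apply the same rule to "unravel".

leuvnar

Looking at the pairs, the operation is to move the last character to the front, then take characters alternately from the front and the back (1st, last, 2nd, 2nd-last, ...).
"unravel" → "lunrave" → "leuvnar".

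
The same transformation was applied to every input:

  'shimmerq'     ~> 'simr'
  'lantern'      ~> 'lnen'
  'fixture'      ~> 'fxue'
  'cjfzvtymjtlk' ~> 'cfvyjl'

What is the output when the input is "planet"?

pae

Each output is the input with this applied: keep every other character starting from the first (positions 1st, 3rd, 5th, ...).
Applying that to "planet" gives "pae".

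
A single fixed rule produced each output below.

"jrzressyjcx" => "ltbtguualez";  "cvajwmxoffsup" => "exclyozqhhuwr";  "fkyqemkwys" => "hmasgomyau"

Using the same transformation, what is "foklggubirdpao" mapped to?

hqmniiwdktfrcq

What's happening: shift every letter 2 places forward in the alphabet (wrapping around).
Doing the same to "foklggubirdpao": "hqmniiwdktfrcq".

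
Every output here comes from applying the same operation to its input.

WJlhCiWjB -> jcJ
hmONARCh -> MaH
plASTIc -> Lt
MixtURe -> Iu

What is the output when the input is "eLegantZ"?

The rule is to keep one character in every 3, starting at position 2 (positions 2nd, 5th, 8th, ...), then flip the case of every letter.
Applying that to "eLegantZ" gives "lAz".

lAz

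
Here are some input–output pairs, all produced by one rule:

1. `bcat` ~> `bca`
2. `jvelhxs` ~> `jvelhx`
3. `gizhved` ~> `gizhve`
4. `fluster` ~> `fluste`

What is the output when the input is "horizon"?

Looking at the pairs, the operation is to delete the last character.
Doing the same to "horizon": "horizo".

horizo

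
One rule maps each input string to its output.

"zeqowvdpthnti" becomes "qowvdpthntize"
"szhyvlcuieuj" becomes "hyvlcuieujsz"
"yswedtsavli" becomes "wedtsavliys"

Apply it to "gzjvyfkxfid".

jvyfkxfidgz

The pattern: move the first 2 characters to the end (rotate left by 2).
On "gzjvyfkxfid" that produces "jvyfkxfidgz".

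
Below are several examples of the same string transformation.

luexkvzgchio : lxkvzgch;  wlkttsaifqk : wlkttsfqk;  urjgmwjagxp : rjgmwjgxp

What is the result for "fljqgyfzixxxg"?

Rule — remove every vowel.
So "fljqgyfzixxxg" becomes "fljqgyfzxxxg".

fljqgyfzxxxg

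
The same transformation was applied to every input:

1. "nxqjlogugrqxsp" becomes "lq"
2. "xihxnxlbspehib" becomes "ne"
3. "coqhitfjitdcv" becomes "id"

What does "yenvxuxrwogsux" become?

The pattern: keep every other character starting from the first (positions 1st, 3rd, 5th, ...), then keep one character in every 3, starting at position 3 (positions 3rd, 6th, 9th, ...).
For "yenvxuxrwogsux", step one produces "ynxxwgu"; step two turns that into "xg".
(Check on "xihxnxlbspehib": → "xhnlsei" → "ne" ✓)

xg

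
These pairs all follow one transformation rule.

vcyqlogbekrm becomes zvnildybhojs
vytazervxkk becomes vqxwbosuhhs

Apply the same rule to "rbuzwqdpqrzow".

yrwtnamnowlto

Each output is the input with this applied: move the first character to the end, then shift every letter 3 places backward in the alphabet (wrapping around).
"rbuzwqdpqrzow" → "yrwtnamnowlto".
(Check on "vytazervxkk": → "ytazervxkkv" → "vqxwbosuhhs" ✓)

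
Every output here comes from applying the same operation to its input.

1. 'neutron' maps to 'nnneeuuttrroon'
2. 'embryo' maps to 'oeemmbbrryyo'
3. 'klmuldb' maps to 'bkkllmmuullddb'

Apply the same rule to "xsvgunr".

In each case the input is transformed by: double every character, then move the last character to the front.
Applying both steps to "xsvgunr": "xxssvvgguunnrr", then "rxxssvvgguunnr".

rxxssvvgguunnr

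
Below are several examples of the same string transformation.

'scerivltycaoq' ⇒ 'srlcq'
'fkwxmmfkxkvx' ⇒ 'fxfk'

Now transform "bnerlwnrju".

Rule — keep one character in every 3, starting at position 1 (positions 1st, 4th, 7th, ...).
So "bnerlwnrju" becomes "brnu".

brnu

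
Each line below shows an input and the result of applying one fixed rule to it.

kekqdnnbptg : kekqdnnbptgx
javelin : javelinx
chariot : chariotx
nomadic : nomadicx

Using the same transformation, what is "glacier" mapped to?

glacierx

Each output is the input with this applied: append "x".
Doing the same to "glacier": "glacierx".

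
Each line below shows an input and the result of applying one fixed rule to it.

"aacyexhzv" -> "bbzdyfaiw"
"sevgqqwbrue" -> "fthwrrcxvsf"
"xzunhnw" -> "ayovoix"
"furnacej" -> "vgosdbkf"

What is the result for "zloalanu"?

mabpbmvo

In each case the input is transformed by: shift every letter 1 place forward in the alphabet (wrapping around), then swap each adjacent pair of characters (1↔2, 3↔4, ...).
For "zloalanu", step one produces "ampbmbov"; step two turns that into "mabpbmvo".
(Check on "sevgqqwbrue": → "tfwhrrxcsvf" → "fthwrrcxvsf" ✓)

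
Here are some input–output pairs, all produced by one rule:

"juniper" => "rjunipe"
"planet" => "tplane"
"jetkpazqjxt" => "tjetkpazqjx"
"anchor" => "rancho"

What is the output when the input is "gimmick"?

kgimmic

Looking at the pairs, the operation is to move the last character to the front.
"gimmick" → "kgimmic".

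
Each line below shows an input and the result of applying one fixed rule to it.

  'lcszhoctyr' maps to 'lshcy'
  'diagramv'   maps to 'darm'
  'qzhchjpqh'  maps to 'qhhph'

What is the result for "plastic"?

The rule is to keep every other character starting from the first (positions 1st, 3rd, 5th, ...).
So "plastic" becomes "patc".

patc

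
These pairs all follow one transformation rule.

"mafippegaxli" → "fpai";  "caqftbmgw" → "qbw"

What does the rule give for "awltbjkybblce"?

The pattern: keep one character in every 3, starting at position 3 (positions 3rd, 6th, 9th, ...).
Doing the same to "awltbjkybblce": "ljbc".

ljbc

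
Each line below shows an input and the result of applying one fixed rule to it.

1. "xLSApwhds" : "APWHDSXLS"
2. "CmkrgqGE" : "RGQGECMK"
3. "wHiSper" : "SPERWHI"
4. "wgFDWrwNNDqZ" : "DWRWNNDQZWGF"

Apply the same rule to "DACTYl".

TYLDAC

In each case the input is transformed by: move the first 3 characters to the end (rotate left by 3), then convert every letter to uppercase.
Applying both steps to "DACTYl": "TYlDAC", then "TYLDAC".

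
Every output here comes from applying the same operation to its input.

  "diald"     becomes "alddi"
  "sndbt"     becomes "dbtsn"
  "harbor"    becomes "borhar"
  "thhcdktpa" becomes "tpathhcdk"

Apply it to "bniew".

iewbn

In each case the input is transformed by: move the last 3 characters to the front (rotate right by 3).
So "bniew" becomes "iewbn".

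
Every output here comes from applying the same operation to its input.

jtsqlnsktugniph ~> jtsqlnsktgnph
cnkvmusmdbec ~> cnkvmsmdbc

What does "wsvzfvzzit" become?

wsvzfvzzt

Rule — remove every vowel.
For "wsvzfvzzit" the result is "wsvzfvzzt".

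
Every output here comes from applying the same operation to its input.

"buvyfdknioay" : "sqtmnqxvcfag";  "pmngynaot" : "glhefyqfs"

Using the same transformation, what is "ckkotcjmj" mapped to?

The transformation: move the last 2 characters to the front (rotate right by 2), then shift every letter 8 places backward in the alphabet (wrapping around).
Working it through for "ckkotcjmj": intermediate "mjckkotcj", final "ebuccglub".

ebuccglub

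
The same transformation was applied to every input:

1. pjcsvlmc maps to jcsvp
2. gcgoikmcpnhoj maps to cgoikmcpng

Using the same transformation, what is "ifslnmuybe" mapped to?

fslnmui

Rule — delete the last 3 characters, then move the first character to the end.
Working it through for "ifslnmuybe": intermediate "ifslnmu", final "fslnmui".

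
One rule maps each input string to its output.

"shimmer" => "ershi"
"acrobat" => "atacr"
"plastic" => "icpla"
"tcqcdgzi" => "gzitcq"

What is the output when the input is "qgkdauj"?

ujqgk

What's happening: move the first 3 characters to the end (rotate left by 3), then delete the first 2 characters.
"qgkdauj" → "daujqgk" → "ujqgk".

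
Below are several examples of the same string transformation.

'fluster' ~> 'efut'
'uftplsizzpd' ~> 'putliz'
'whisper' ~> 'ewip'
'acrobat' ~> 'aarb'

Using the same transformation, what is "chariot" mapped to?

ocai

Looking at the pairs, the operation is to move the last 2 characters to the front (rotate right by 2), then keep every other character starting from the first (positions 1st, 3rd, 5th, ...).
For "chariot", step one produces "otchari"; step two turns that into "ocai".
(Check on "fluster": → "erflust" → "efut" ✓)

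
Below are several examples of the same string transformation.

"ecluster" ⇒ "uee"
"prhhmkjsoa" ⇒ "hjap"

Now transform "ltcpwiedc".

pel

Each output is the input with this applied: keep one character in every 3, starting at position 1 (positions 1st, 4th, 7th, ...), then move the first character to the end.
Applying both steps to "ltcpwiedc": "lpe", then "pel".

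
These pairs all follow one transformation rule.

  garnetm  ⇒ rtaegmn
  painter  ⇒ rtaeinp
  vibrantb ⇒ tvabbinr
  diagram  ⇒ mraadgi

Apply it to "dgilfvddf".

The pattern: sort the characters into alphabetical order, then move the last 2 characters to the front (rotate right by 2).
On "dgilfvddf": the first step gives "dddffgilv", and the second then gives "lvdddffgi".

lvdddffgi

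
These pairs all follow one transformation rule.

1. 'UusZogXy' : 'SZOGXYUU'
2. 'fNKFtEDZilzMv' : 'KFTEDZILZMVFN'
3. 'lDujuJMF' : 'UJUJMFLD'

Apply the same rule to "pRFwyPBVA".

FWYPBVAPR

The rule is to move the first 2 characters to the end (rotate left by 2), then convert every letter to uppercase.
Starting from "pRFwyPBVA": after the first operation, "FwyPBVApR"; after the second, "FWYPBVAPR".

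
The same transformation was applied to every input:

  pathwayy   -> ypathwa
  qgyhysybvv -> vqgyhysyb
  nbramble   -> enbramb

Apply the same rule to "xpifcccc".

cxpifcc

In each case the input is transformed by: move the last character to the front, then delete the last character.
On "xpifcccc": the first step gives "cxpifccc", and the second then gives "cxpifcc".
(Check on "qgyhysybvv": → "vqgyhysybv" → "vqgyhysyb" ✓)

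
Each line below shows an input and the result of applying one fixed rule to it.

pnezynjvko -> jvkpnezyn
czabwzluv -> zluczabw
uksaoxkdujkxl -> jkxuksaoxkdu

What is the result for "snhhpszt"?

pszsnhh

What's happening: delete the last character, then move the last 3 characters to the front (rotate right by 3).
"snhhpszt" → "pszsnhh".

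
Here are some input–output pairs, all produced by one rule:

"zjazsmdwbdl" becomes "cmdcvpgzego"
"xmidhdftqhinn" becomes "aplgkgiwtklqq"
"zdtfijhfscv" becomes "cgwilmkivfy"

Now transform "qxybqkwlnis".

tabetnzoqlv

Rule — shift every letter 3 places forward in the alphabet (wrapping around).
"qxybqkwlnis" → "tabetnzoqlv".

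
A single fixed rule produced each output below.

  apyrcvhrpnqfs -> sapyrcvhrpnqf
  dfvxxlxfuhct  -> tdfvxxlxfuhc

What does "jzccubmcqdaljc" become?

cjzccubmcqdalj

Each output is the input with this applied: move the last character to the front.
Applying that to "jzccubmcqdaljc" gives "cjzccubmcqdalj".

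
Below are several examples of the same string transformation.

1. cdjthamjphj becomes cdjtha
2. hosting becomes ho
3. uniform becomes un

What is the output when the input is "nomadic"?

no

Each output is the input with this applied: delete the last 3 characters, then delete the last 2 characters.
"nomadic" → "noma" → "no".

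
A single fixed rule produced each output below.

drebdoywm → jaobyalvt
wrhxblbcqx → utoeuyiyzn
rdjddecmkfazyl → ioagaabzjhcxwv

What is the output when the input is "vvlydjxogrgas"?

pssivaguldodx

Each output is the input with this applied: move the last character to the front, then shift every letter 3 places backward in the alphabet (wrapping around).
"vvlydjxogrgas" → "svvlydjxogrga" → "pssivaguldodx".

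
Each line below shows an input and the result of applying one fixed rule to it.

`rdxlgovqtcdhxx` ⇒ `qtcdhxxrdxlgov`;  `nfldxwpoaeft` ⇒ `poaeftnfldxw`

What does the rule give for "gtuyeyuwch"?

yuwchgtuye

Looking at the pairs, the operation is to swap the front and back halves of the string.
Doing the same to "gtuyeyuwch": "yuwchgtuye".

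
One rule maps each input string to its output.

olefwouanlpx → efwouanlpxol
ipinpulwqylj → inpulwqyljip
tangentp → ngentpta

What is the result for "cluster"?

ustercl

The rule is to move the first 2 characters to the end (rotate left by 2).
"cluster" → "ustercl".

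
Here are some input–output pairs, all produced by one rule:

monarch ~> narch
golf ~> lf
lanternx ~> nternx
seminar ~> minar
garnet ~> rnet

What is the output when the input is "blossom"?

The transformation: delete the first 2 characters.
On "blossom" that produces "ossom".

ossom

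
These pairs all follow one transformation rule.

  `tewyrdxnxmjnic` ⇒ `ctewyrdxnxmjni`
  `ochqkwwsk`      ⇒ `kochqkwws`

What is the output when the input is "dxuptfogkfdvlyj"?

jdxuptfogkfdvly

Looking at the pairs, the operation is to move the last character to the front.
Applying that to "dxuptfogkfdvlyj" gives "jdxuptfogkfdvly".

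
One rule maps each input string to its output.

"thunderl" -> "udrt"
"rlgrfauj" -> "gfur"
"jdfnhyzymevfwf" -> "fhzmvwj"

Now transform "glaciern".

airg

Rule — move the first 2 characters to the end (rotate left by 2), then keep every other character starting from the first (positions 1st, 3rd, 5th, ...).
"glaciern" → "acierngl" → "airg".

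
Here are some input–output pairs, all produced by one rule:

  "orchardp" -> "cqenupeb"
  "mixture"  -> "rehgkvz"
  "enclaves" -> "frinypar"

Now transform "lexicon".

abpvkry

In each case the input is transformed by: shift every letter 13 places forward in the alphabet (wrapping around) — i.e. ROT13, then reverse the string.
For "lexicon" the result is "abpvkry".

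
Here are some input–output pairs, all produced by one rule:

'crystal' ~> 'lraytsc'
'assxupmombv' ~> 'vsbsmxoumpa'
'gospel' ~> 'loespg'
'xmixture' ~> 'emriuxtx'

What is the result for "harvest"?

The pattern: take characters alternately from the front and the back (1st, last, 2nd, 2nd-last, ...), then move the first character to the end.
On "harvest": the first step gives "htasrev", and the second then gives "tasrevh".

tasrevh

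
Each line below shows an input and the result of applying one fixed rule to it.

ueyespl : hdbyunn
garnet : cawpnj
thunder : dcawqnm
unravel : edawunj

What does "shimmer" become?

The rule is to sort the characters into reverse alphabetical order, then shift every letter 9 places forward in the alphabet (wrapping around).
So "shimmer" becomes "bavvrqn".

bavvrqn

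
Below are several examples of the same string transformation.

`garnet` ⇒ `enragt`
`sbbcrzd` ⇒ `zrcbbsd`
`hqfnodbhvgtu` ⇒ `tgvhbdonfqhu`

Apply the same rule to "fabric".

Looking at the pairs, the operation is to move the last character to the front, then reverse the string.
For "fabric", step one produces "cfabri"; step two turns that into "irbafc".
(Check on "garnet": → "tgarne" → "enragt" ✓)

irbafc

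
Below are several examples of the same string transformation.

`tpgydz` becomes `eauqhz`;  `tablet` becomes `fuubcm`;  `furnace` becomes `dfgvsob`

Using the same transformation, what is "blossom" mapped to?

Each output is the input with this applied: move the last 2 characters to the front (rotate right by 2), then shift every letter 1 place forward in the alphabet (wrapping around).
Starting from "blossom": after the first operation, "ombloss"; after the second, "pncmptt".

pncmptt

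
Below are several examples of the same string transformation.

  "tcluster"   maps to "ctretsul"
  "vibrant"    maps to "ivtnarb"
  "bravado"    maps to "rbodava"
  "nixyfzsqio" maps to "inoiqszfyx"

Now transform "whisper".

What's happening: reverse the string, then move the last 2 characters to the front (rotate right by 2).
Starting from "whisper": after the first operation, "repsihw"; after the second, "hwrepsi".

hwrepsi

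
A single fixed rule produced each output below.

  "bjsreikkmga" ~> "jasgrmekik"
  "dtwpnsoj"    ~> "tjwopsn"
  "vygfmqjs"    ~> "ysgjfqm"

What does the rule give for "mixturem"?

The pattern: delete the first character, then take characters alternately from the front and the back (1st, last, 2nd, 2nd-last, ...).
Working it through for "mixturem": intermediate "ixturem", final "imxetru".

imxetru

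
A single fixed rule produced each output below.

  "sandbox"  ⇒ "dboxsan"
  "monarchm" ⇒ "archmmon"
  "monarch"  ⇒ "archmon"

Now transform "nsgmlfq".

mlfqnsg

Rule — move the first 3 characters to the end (rotate left by 3).
For "nsgmlfq" the result is "mlfqnsg".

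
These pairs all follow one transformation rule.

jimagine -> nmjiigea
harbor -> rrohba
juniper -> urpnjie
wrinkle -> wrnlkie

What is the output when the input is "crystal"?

The pattern: sort the characters into reverse alphabetical order.
So "crystal" becomes "ytsrlca".

ytsrlca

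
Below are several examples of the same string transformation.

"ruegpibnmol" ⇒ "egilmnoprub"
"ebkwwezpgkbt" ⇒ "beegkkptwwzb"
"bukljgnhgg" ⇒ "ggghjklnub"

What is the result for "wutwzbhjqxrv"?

In each case the input is transformed by: sort the characters into alphabetical order, then move the first character to the end.
Doing the same to "wutwzbhjqxrv": "hjqrtuvwwxzb".

hjqrtuvwwxzb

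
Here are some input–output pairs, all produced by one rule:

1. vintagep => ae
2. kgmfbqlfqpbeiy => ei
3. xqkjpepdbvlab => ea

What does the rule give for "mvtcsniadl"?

Looking at the pairs, the operation is to delete the first 2 characters, then keep only the vowels.
Starting from "mvtcsniadl": after the first operation, "tcsniadl"; after the second, "ia".

ia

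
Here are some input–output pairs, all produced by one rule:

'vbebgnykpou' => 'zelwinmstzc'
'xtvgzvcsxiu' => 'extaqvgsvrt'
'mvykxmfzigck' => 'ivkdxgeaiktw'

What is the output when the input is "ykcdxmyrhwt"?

The rule is to move the first 3 characters to the end (rotate left by 3), then shift every letter 2 places backward in the alphabet (wrapping around).
Doing the same to "ykcdxmyrhwt": "bvkwpfurwia".

bvkwpfurwia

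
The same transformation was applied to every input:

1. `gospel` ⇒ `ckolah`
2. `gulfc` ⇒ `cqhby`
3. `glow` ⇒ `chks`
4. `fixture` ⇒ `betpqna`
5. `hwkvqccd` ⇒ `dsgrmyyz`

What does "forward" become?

The transformation: shift every letter 4 places backward in the alphabet (wrapping around).
On "forward" that produces "bknswnz".

bknswnz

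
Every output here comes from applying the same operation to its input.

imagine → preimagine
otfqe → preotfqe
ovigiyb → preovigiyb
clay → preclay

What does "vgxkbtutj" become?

The transformation: prepend "pre".
So "vgxkbtutj" becomes "prevgxkbtutj".

prevgxkbtutj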